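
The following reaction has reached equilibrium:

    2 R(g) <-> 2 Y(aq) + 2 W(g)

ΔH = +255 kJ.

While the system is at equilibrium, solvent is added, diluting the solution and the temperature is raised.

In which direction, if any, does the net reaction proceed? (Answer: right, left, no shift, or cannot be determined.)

Dilution lowers every aqueous concentration by the same factor. Δn_aq = 2 − 0 = +2, so the system shifts toward the side with more dissolved moles — to the right.
The forward reaction is endothermic. Raising T favours the endothermic direction — shift to the right.
All effects act in the same direction — net shift to the right.

right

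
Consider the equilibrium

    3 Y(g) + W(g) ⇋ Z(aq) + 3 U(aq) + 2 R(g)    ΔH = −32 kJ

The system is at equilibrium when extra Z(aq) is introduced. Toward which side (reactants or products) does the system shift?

left

Adding Z (aq), a product, drives the reaction to the left.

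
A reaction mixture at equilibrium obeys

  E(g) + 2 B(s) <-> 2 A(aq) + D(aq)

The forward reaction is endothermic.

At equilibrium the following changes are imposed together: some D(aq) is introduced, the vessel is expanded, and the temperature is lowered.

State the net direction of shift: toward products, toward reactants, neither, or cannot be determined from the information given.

left

Adding D (aq), a product, drives the reaction to the left.
Gas moles: reactants 1, products 0 (Δn_gas = -1). Expansion shifts the system toward the side with more moles of gas — to the left.
The forward reaction is endothermic. Lowering T favours the exothermic direction — shift to the left.
All effects act in the same direction — net shift to the left.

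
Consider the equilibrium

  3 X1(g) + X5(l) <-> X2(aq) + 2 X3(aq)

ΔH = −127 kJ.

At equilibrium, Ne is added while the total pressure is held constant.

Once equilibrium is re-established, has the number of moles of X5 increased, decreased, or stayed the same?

increases

Adding inert gas at constant total pressure expands the volume and lowers every reacting partial pressure. With Δn_gas = 0 − 3 = -3, Q moves away from K toward the side with fewer gas moles, so the system shifts toward the side with more gas moles — to the left.
The net shift is to the left. X5 is a reactant, so its amount increases.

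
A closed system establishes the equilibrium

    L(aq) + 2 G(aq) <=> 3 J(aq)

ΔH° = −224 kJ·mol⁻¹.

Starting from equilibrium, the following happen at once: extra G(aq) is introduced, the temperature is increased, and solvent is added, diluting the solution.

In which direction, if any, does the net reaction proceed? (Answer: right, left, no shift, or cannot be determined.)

cannot be determined

Adding G (aq), a reactant, drives the reaction to the right.
The forward reaction is exothermic. Raising T favours the endothermic direction — shift to the left.
Dilution scales every aqueous concentration by the same factor. Δn_aq = 3 − 3 = 0, so Q is unchanged — no shift.
The individual effects push in opposite directions; without quantitative information the net direction cannot be determined.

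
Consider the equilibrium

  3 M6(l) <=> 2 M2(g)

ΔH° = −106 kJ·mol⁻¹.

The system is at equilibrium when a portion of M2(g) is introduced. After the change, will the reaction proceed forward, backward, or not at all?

left

Adding M2 (g), a product, drives the reaction to the left.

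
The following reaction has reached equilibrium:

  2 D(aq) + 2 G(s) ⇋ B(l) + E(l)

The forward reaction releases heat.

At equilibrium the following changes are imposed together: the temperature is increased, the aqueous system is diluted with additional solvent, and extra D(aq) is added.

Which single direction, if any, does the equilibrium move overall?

cannot be determined

The forward reaction is exothermic. Raising T favours the endothermic direction — shift to the left.
Dilution lowers every aqueous concentration by the same factor. Δn_aq = 0 − 2 = -2, so the system shifts toward the side with more dissolved moles — to the left.
Adding D (aq), a reactant, drives the reaction to the right.
The individual effects push in opposite directions; without quantitative information the net direction cannot be determined.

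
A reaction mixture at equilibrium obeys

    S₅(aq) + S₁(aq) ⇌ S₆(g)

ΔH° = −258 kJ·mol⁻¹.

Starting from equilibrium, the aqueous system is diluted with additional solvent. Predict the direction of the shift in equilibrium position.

Dilution lowers every aqueous concentration by the same factor. Δn_aq = 0 − 2 = -2, so the system shifts toward the side with more dissolved moles — to the left.

left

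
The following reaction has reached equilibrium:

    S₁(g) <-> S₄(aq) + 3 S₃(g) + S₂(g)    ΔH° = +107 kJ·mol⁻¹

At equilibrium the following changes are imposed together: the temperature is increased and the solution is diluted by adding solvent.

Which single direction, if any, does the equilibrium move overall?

The forward reaction is endothermic. Raising T favours the endothermic direction — shift to the right.
Dilution lowers every aqueous concentration by the same factor. Δn_aq = 1 − 0 = +1, so the system shifts toward the side with more dissolved moles — to the right.
All effects act in the same direction — net shift to the right.

right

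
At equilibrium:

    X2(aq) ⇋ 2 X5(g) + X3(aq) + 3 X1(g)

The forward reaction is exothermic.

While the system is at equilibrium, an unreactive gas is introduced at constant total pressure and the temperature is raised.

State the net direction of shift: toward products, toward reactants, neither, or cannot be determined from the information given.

cannot be determined

Adding inert gas at constant total pressure expands the volume and lowers every reacting partial pressure. With Δn_gas = 5 − 0 = +5, Q moves away from K toward the side with fewer gas moles, so the system shifts toward the side with more gas moles — to the right.
The forward reaction is exothermic. Raising T favours the endothermic direction — shift to the left.
The individual effects push in opposite directions; without quantitative information the net direction cannot be determined.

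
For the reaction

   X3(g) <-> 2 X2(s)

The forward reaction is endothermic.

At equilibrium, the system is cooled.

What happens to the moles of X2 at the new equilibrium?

decreases

The forward reaction is endothermic. Lowering T favours the exothermic direction — shift to the left.
The net shift is to the left. X2 is a product, so its amount decreases.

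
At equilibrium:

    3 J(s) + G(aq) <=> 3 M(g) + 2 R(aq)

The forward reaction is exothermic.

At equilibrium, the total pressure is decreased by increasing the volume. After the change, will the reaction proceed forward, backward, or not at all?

Gas moles: reactants 0, products 3 (Δn_gas = +3). Expansion shifts the system toward the side with more moles of gas — to the right.

right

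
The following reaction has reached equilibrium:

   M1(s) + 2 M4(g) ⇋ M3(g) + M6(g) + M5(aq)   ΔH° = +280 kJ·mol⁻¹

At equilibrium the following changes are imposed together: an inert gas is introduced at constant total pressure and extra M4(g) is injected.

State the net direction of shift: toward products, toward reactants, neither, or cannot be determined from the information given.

Adding inert gas at constant total pressure expands the volume, scaling every reacting partial pressure by the same factor. Δn_gas = 2 − 2 = 0, so Q is unchanged — no shift.
Adding M4 (g), a reactant, drives the reaction to the right.
Only the nonzero effect(s) matter; the net shift is to the right.

right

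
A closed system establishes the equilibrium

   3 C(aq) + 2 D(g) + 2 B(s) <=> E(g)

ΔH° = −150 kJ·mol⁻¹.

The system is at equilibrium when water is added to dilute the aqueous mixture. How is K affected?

unchanged

The equilibrium constant depends only on temperature. This perturbation may move the position of equilibrium, but since T is unchanged, K itself is unchanged.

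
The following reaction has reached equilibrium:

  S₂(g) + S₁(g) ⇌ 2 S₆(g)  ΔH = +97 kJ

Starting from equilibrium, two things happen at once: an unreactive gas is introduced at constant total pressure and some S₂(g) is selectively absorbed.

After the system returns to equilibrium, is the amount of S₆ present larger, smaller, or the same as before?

decreases

Adding inert gas at constant total pressure expands the volume, scaling every reacting partial pressure by the same factor. Δn_gas = 2 − 2 = 0, so Q is unchanged — no shift.
Removing S₂ (g), a reactant, drives the reaction to the left.
The net shift is to the left. S₆ is a product, so its amount decreases.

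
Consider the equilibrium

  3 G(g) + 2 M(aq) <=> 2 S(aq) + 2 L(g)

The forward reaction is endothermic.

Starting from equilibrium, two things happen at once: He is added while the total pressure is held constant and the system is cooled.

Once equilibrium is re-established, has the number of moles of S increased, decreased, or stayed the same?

decreases

Adding inert gas at constant total pressure expands the volume and lowers every reacting partial pressure. With Δn_gas = 2 − 3 = -1, Q moves away from K toward the side with fewer gas moles, so the system shifts toward the side with more gas moles — to the left.
The forward reaction is endothermic. Lowering T favours the exothermic direction — shift to the left.
The net shift is to the left. S is a product, so its amount decreases.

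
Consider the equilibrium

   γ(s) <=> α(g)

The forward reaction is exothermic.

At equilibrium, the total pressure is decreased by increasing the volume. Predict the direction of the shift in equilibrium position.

Gas moles: reactants 0, products 1 (Δn_gas = +1). Expansion shifts the system toward the side with more moles of gas — to the right.

right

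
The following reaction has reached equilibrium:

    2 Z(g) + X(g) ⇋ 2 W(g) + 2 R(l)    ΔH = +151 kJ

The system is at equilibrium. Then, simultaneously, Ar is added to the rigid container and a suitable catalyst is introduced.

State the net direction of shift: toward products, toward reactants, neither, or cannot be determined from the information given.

no shift

At constant volume, adding an inert gas leaves every reacting species' partial pressure unchanged, so Q is unchanged — no shift from this change.
A catalyst speeds both forward and reverse rates equally; it changes neither Q nor K — no shift from this change.
None of the changes alters Q relative to K, so there is no net shift.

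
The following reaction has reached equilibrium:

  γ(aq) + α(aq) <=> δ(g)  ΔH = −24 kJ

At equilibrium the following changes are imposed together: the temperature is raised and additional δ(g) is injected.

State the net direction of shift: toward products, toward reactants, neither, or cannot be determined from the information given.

The forward reaction is exothermic. Raising T favours the endothermic direction — shift to the left.
Adding δ (g), a product, drives the reaction to the left.
All effects act in the same direction — net shift to the left.

left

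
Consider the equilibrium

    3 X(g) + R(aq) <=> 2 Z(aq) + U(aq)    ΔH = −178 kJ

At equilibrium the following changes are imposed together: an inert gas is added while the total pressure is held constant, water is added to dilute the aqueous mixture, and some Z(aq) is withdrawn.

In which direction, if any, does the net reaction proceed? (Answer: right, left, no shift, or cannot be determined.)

Adding inert gas at constant total pressure expands the volume and lowers every reacting partial pressure. With Δn_gas = 0 − 3 = -3, Q moves away from K toward the side with fewer gas moles, so the system shifts toward the side with more gas moles — to the left.
Dilution lowers every aqueous concentration by the same factor. Δn_aq = 3 − 1 = +2, so the system shifts toward the side with more dissolved moles — to the right.
Removing Z (aq), a product, drives the reaction to the right.
The individual effects push in opposite directions; without quantitative information the net direction cannot be determined.

cannot be determined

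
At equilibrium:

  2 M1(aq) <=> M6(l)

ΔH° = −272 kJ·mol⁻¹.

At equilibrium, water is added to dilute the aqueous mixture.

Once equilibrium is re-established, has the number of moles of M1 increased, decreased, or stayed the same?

Dilution lowers every aqueous concentration by the same factor. Δn_aq = 0 − 2 = -2, so the system shifts toward the side with more dissolved moles — to the left.
The net shift is to the left. M1 is a reactant, so its amount increases.

increases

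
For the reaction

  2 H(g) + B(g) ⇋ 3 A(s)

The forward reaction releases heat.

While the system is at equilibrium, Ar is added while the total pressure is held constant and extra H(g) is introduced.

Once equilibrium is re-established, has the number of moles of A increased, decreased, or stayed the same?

Adding inert gas at constant total pressure expands the volume and lowers every reacting partial pressure. With Δn_gas = 0 − 3 = -3, Q moves away from K toward the side with fewer gas moles, so the system shifts toward the side with more gas moles — to the left.
Adding H (g), a reactant, drives the reaction to the right.
The two effects oppose each other, so the net shift — and hence the change in A — cannot be determined from the given information.

cannot be determined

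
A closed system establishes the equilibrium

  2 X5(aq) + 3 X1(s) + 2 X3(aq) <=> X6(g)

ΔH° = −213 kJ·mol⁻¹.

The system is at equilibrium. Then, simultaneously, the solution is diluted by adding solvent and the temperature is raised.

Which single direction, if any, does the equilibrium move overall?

left

Dilution lowers every aqueous concentration by the same factor. Δn_aq = 0 − 4 = -4, so the system shifts toward the side with more dissolved moles — to the left.
The forward reaction is exothermic. Raising T favours the endothermic direction — shift to the left.
All effects act in the same direction — net shift to the left.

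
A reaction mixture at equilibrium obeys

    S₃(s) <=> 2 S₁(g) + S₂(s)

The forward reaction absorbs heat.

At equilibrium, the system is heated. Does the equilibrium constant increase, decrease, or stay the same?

increases

K depends on temperature via the van 't Hoff relation. The forward reaction is endothermic, so raising T increases K.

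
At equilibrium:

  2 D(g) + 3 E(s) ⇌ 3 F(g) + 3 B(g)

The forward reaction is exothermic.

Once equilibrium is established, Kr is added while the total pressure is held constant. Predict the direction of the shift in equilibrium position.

Adding inert gas at constant total pressure expands the volume and lowers every reacting partial pressure. With Δn_gas = 6 − 2 = +4, Q moves away from K toward the side with fewer gas moles, so the system shifts toward the side with more gas moles — to the right.

right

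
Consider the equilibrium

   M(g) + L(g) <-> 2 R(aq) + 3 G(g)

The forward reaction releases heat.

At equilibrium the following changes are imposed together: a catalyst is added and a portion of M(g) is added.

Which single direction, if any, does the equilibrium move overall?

right

A catalyst speeds both forward and reverse rates equally; it changes neither Q nor K — no shift from this change.
Adding M (g), a reactant, drives the reaction to the right.
Only the nonzero effect(s) matter; the net shift is to the right.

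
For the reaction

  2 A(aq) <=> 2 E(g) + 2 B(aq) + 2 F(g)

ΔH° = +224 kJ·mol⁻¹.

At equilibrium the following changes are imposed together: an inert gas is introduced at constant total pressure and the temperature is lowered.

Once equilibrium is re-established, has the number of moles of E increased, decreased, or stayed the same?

cannot be determined

Adding inert gas at constant total pressure expands the volume and lowers every reacting partial pressure. With Δn_gas = 4 − 0 = +4, Q moves away from K toward the side with fewer gas moles, so the system shifts toward the side with more gas moles — to the right.
The forward reaction is endothermic. Lowering T favours the exothermic direction — shift to the left.
The two effects oppose each other, so the net shift — and hence the change in E — cannot be determined from the given information.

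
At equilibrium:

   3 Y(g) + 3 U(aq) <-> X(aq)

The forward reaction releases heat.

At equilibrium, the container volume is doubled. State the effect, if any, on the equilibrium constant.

unchanged

The equilibrium constant depends only on temperature. This perturbation may move the position of equilibrium, but since T is unchanged, K itself is unchanged.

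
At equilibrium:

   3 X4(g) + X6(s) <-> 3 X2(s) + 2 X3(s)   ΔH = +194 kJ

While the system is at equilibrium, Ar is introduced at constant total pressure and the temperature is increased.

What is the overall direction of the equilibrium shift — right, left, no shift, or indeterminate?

cannot be determined

Adding inert gas at constant total pressure expands the volume and lowers every reacting partial pressure. With Δn_gas = 0 − 3 = -3, Q moves away from K toward the side with fewer gas moles, so the system shifts toward the side with more gas moles — to the left.
The forward reaction is endothermic. Raising T favours the endothermic direction — shift to the right.
The individual effects push in opposite directions; without quantitative information the net direction cannot be determined.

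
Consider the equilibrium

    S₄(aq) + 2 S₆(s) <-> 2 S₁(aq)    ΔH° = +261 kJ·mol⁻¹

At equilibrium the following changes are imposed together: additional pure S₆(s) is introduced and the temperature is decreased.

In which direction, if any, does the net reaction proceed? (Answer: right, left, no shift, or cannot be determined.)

left

S₆ is a pure solid; its activity is 1 regardless of amount, so Q is unaffected — no shift from this change.
The forward reaction is endothermic. Lowering T favours the exothermic direction — shift to the left.
Only the nonzero effect(s) matter; the net shift is to the left.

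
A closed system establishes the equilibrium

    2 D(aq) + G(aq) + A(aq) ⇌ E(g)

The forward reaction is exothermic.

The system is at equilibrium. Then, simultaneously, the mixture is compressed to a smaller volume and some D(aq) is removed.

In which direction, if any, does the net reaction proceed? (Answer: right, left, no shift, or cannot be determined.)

left

Gas moles: reactants 0, products 1 (Δn_gas = +1). Compression shifts the system toward the side with fewer moles of gas — to the left.
Removing D (aq), a reactant, drives the reaction to the left.
All effects act in the same direction — net shift to the left.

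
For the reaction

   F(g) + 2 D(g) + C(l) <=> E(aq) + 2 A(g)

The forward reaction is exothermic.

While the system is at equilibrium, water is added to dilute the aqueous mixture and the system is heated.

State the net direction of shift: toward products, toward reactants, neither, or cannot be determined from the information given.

Dilution lowers every aqueous concentration by the same factor. Δn_aq = 1 − 0 = +1, so the system shifts toward the side with more dissolved moles — to the right.
The forward reaction is exothermic. Raising T favours the endothermic direction — shift to the left.
The individual effects push in opposite directions; without quantitative information the net direction cannot be determined.

cannot be determined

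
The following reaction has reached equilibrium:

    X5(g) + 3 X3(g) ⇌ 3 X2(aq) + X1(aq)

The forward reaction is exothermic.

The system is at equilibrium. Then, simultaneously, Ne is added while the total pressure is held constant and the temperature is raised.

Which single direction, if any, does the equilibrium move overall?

left

Adding inert gas at constant total pressure expands the volume and lowers every reacting partial pressure. With Δn_gas = 0 − 4 = -4, Q moves away from K toward the side with fewer gas moles, so the system shifts toward the side with more gas moles — to the left.
The forward reaction is exothermic. Raising T favours the endothermic direction — shift to the left.
All effects act in the same direction — net shift to the left.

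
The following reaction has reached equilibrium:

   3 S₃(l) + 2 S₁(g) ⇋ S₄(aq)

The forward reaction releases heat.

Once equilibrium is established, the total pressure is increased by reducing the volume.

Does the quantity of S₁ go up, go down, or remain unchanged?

Gas moles: reactants 2, products 0 (Δn_gas = -2). Compression shifts the system toward the side with fewer moles of gas — to the right.
The net shift is to the right. S₁ is a reactant, so its amount decreases.

decreases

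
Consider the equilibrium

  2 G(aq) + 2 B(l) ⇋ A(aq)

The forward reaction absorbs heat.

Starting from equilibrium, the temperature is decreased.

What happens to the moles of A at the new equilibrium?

The forward reaction is endothermic. Lowering T favours the exothermic direction — shift to the left.
The net shift is to the left. A is a product, so its amount decreases.

decreases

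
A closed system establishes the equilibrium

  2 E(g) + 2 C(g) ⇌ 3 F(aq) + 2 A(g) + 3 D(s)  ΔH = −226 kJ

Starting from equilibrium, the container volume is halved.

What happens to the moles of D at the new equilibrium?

increases

Gas moles: reactants 4, products 2 (Δn_gas = -2). Compression shifts the system toward the side with fewer moles of gas — to the right.
The net shift is to the right. D is a product, so its amount increases.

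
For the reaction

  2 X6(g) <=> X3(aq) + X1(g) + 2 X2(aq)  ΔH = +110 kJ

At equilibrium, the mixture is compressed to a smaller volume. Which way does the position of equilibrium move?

right

Gas moles: reactants 2, products 1 (Δn_gas = -1). Compression shifts the system toward the side with fewer moles of gas — to the right.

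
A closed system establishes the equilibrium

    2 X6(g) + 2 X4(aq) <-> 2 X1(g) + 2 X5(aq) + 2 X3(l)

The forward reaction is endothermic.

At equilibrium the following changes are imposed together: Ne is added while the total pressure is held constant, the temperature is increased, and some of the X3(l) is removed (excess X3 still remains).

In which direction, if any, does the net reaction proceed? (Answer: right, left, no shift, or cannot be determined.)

Adding inert gas at constant total pressure expands the volume, scaling every reacting partial pressure by the same factor. Δn_gas = 2 − 2 = 0, so Q is unchanged — no shift.
The forward reaction is endothermic. Raising T favours the endothermic direction — shift to the right.
X3 is a pure liquid; its activity is 1 regardless of amount, so Q is unaffected — no shift from this change.
Only the nonzero effect(s) matter; the net shift is to the right.

right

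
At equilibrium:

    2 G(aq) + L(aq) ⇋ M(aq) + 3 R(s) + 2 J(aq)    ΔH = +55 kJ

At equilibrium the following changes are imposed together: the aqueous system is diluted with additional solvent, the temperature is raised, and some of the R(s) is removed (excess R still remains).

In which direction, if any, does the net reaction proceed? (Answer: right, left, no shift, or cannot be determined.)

Dilution scales every aqueous concentration by the same factor. Δn_aq = 3 − 3 = 0, so Q is unchanged — no shift.
The forward reaction is endothermic. Raising T favours the endothermic direction — shift to the right.
R is a pure solid; its activity is 1 regardless of amount, so Q is unaffected — no shift from this change.
Only the nonzero effect(s) matter; the net shift is to the right.

right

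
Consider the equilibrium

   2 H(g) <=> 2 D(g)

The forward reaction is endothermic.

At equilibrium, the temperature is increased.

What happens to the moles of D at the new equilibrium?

The forward reaction is endothermic. Raising T favours the endothermic direction — shift to the right.
The net shift is to the right. D is a product, so its amount increases.

increases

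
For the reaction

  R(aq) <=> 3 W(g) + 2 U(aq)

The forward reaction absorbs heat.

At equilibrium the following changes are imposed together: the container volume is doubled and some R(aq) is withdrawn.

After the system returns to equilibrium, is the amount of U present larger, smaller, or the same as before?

Gas moles: reactants 0, products 3 (Δn_gas = +3). Expansion shifts the system toward the side with more moles of gas — to the right.
Removing R (aq), a reactant, drives the reaction to the left.
The two effects oppose each other, so the net shift — and hence the change in U — cannot be determined from the given information.

cannot be determined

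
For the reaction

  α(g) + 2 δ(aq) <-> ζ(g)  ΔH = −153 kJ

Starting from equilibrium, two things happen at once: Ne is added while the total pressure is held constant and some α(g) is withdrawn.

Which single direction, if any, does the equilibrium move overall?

Adding inert gas at constant total pressure expands the volume, scaling every reacting partial pressure by the same factor. Δn_gas = 1 − 1 = 0, so Q is unchanged — no shift.
Removing α (g), a reactant, drives the reaction to the left.
Only the nonzero effect(s) matter; the net shift is to the left.

left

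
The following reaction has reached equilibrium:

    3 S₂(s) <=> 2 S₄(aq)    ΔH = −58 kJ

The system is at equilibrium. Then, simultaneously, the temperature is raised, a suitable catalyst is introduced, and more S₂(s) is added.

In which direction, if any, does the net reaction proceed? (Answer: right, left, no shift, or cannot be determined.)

left

The forward reaction is exothermic. Raising T favours the endothermic direction — shift to the left.
A catalyst speeds both forward and reverse rates equally; it changes neither Q nor K — no shift from this change.
S₂ is a pure solid; its activity is 1 regardless of amount, so Q is unaffected — no shift from this change.
Only the nonzero effect(s) matter; the net shift is to the left.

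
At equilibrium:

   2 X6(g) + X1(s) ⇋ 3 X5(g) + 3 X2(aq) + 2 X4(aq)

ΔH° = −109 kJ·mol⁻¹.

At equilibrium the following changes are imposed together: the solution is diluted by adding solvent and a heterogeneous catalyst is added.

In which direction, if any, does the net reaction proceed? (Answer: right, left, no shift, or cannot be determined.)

right

Dilution lowers every aqueous concentration by the same factor. Δn_aq = 5 − 0 = +5, so the system shifts toward the side with more dissolved moles — to the right.
A catalyst speeds both forward and reverse rates equally; it changes neither Q nor K — no shift from this change.
Only the nonzero effect(s) matter; the net shift is to the right.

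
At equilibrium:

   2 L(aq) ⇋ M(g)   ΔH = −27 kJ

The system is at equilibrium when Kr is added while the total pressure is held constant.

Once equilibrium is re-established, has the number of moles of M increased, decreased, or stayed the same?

increases

Adding inert gas at constant total pressure expands the volume and lowers every reacting partial pressure. With Δn_gas = 1 − 0 = +1, Q moves away from K toward the side with fewer gas moles, so the system shifts toward the side with more gas moles — to the right.
The net shift is to the right. M is a product, so its amount increases.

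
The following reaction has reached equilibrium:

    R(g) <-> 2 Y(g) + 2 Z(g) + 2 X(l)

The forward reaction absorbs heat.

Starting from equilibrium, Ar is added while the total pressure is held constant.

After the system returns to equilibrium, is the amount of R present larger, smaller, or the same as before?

decreases

Adding inert gas at constant total pressure expands the volume and lowers every reacting partial pressure. With Δn_gas = 4 − 1 = +3, Q moves away from K toward the side with fewer gas moles, so the system shifts toward the side with more gas moles — to the right.
The net shift is to the right. R is a reactant, so its amount decreases.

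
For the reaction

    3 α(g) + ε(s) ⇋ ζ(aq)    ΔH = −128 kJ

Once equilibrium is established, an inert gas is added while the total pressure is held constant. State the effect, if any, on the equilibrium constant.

unchanged

The equilibrium constant depends only on temperature. This perturbation may move the position of equilibrium, but since T is unchanged, K itself is unchanged.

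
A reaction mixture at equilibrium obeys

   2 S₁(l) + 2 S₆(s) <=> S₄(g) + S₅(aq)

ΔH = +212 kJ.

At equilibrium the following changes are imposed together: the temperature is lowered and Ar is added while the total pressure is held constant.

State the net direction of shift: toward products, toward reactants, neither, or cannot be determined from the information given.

cannot be determined

The forward reaction is endothermic. Lowering T favours the exothermic direction — shift to the left.
Adding inert gas at constant total pressure expands the volume and lowers every reacting partial pressure. With Δn_gas = 1 − 0 = +1, Q moves away from K toward the side with fewer gas moles, so the system shifts toward the side with more gas moles — to the right.
The individual effects push in opposite directions; without quantitative information the net direction cannot be determined.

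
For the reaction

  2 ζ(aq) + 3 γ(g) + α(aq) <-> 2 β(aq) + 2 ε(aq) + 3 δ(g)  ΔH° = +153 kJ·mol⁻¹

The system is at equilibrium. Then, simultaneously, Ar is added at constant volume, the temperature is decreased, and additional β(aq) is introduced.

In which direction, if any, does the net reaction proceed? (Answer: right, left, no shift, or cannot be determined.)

left

At constant volume, adding an inert gas leaves every reacting species' partial pressure unchanged, so Q is unchanged — no shift from this change.
The forward reaction is endothermic. Lowering T favours the exothermic direction — shift to the left.
Adding β (aq), a product, drives the reaction to the left.
Only the nonzero effect(s) matter; the net shift is to the left.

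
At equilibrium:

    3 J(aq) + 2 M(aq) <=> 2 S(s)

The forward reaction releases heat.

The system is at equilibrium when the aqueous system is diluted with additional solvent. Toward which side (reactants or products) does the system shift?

Dilution lowers every aqueous concentration by the same factor. Δn_aq = 0 − 5 = -5, so the system shifts toward the side with more dissolved moles — to the left.

left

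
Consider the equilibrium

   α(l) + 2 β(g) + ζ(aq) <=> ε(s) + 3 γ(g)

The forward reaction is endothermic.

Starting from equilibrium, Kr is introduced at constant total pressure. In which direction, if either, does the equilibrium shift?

Adding inert gas at constant total pressure expands the volume and lowers every reacting partial pressure. With Δn_gas = 3 − 2 = +1, Q moves away from K toward the side with fewer gas moles, so the system shifts toward the side with more gas moles — to the right.

right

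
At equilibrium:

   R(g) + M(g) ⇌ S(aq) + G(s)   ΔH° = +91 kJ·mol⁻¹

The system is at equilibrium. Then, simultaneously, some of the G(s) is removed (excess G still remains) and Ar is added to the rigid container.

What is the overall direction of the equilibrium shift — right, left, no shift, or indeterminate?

G is a pure solid; its activity is 1 regardless of amount, so Q is unaffected — no shift from this change.
At constant volume, adding an inert gas leaves every reacting species' partial pressure unchanged, so Q is unchanged — no shift from this change.
None of the changes alters Q relative to K, so there is no net shift.

no shift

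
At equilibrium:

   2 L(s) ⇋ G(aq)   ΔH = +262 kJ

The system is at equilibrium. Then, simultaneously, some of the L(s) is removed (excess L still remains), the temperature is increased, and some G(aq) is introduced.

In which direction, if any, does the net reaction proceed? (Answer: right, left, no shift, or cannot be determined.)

L is a pure solid; its activity is 1 regardless of amount, so Q is unaffected — no shift from this change.
The forward reaction is endothermic. Raising T favours the endothermic direction — shift to the right.
Adding G (aq), a product, drives the reaction to the left.
The individual effects push in opposite directions; without quantitative information the net direction cannot be determined.

cannot be determined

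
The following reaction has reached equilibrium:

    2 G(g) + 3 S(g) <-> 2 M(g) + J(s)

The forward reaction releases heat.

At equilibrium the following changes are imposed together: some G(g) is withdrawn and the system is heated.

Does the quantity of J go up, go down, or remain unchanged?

Removing G (g), a reactant, drives the reaction to the left.
The forward reaction is exothermic. Raising T favours the endothermic direction — shift to the left.
The net shift is to the left. J is a product, so its amount decreases.

decreases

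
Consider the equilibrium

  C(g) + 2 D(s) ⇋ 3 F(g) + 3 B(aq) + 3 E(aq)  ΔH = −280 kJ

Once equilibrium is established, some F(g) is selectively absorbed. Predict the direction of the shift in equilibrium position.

Removing F (g), a product, drives the reaction to the right.

right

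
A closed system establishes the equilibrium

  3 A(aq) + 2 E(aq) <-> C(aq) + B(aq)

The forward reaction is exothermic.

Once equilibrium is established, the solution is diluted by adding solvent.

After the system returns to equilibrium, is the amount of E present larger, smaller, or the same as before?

Dilution lowers every aqueous concentration by the same factor. Δn_aq = 2 − 5 = -3, so the system shifts toward the side with more dissolved moles — to the left.
The net shift is to the left. E is a reactant, so its amount increases.

increases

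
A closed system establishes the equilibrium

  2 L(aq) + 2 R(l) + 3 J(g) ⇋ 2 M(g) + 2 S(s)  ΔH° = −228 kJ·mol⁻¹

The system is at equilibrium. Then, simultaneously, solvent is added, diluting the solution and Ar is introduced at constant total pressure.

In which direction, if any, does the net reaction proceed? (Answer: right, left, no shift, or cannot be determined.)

left

Dilution lowers every aqueous concentration by the same factor. Δn_aq = 0 − 2 = -2, so the system shifts toward the side with more dissolved moles — to the left.
Adding inert gas at constant total pressure expands the volume and lowers every reacting partial pressure. With Δn_gas = 2 − 3 = -1, Q moves away from K toward the side with fewer gas moles, so the system shifts toward the side with more gas moles — to the left.
All effects act in the same direction — net shift to the left.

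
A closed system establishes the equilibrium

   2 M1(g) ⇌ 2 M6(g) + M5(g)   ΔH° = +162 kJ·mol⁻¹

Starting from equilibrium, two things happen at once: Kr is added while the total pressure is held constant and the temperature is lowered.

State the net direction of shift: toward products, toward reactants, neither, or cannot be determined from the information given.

Adding inert gas at constant total pressure expands the volume and lowers every reacting partial pressure. With Δn_gas = 3 − 2 = +1, Q moves away from K toward the side with fewer gas moles, so the system shifts toward the side with more gas moles — to the right.
The forward reaction is endothermic. Lowering T favours the exothermic direction — shift to the left.
The individual effects push in opposite directions; without quantitative information the net direction cannot be determined.

cannot be determined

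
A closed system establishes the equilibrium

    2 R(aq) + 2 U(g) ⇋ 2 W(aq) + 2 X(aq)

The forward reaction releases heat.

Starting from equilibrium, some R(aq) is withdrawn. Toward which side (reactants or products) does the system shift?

Removing R (aq), a reactant, drives the reaction to the left.

left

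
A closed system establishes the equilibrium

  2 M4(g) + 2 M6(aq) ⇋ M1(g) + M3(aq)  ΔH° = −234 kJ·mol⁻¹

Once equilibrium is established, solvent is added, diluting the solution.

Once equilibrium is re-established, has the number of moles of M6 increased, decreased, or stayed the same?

Dilution lowers every aqueous concentration by the same factor. Δn_aq = 1 − 2 = -1, so the system shifts toward the side with more dissolved moles — to the left.
The net shift is to the left. M6 is a reactant, so its amount increases.

increases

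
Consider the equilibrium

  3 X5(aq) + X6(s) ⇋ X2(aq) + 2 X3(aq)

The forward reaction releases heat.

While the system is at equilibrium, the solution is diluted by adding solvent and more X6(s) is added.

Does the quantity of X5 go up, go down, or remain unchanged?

unchanged

Dilution scales every aqueous concentration by the same factor. Δn_aq = 3 − 3 = 0, so Q is unchanged — no shift.
X6 is a pure solid; its activity is 1 regardless of amount, so Q is unaffected — no shift from this change.
No net shift occurs, so the amount of X5 is unchanged.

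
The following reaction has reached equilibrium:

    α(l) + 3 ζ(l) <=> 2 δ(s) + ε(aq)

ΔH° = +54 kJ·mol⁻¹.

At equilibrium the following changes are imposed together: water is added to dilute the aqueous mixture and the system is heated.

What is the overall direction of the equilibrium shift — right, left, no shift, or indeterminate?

Dilution lowers every aqueous concentration by the same factor. Δn_aq = 1 − 0 = +1, so the system shifts toward the side with more dissolved moles — to the right.
The forward reaction is endothermic. Raising T favours the endothermic direction — shift to the right.
All effects act in the same direction — net shift to the right.

right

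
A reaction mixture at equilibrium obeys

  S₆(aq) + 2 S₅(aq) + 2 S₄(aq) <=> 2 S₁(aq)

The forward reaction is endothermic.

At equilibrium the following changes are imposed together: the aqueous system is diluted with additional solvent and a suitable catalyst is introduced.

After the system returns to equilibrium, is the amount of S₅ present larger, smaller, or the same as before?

Dilution lowers every aqueous concentration by the same factor. Δn_aq = 2 − 5 = -3, so the system shifts toward the side with more dissolved moles — to the left.
A catalyst speeds both forward and reverse rates equally; it changes neither Q nor K — no shift from this change.
The net shift is to the left. S₅ is a reactant, so its amount increases.

increases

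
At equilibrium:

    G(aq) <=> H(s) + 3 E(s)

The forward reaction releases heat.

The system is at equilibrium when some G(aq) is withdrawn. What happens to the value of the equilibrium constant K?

unchanged

The equilibrium constant depends only on temperature. This perturbation may move the position of equilibrium, but since T is unchanged, K itself is unchanged.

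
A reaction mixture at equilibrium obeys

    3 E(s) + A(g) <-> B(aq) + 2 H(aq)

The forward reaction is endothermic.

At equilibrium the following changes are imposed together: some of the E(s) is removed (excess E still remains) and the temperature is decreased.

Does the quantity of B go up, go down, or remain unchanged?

decreases

E is a pure solid; its activity is 1 regardless of amount, so Q is unaffected — no shift from this change.
The forward reaction is endothermic. Lowering T favours the exothermic direction — shift to the left.
The net shift is to the left. B is a product, so its amount decreases.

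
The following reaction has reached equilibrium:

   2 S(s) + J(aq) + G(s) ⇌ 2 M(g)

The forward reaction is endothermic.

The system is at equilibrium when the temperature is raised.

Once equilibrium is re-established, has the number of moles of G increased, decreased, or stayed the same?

decreases

The forward reaction is endothermic. Raising T favours the endothermic direction — shift to the right.
The net shift is to the right. G is a reactant, so its amount decreases.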